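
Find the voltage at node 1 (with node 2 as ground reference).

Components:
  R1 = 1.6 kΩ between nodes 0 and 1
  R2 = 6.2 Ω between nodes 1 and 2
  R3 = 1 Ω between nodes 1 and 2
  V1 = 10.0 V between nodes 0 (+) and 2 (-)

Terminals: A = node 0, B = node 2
Nodal analysis, taking node 2 as the 0 V reference.
Source V1 fixes V_0 = 10 V.
KCL at each unknown node (sum of currents leaving = 0; resistances in Ω):
  Node 1: (V_1 - 10)/1600 + (V_1 - 0)/6.2 + (V_1 - 0)/1 = 0
Collecting terms: 1.162 × V_1 = 0.00625  =>  V_1 = 0.005379 V
The requested potential is V_1 = 0.005379 V.

Final answer: V_1 = 0.005379 V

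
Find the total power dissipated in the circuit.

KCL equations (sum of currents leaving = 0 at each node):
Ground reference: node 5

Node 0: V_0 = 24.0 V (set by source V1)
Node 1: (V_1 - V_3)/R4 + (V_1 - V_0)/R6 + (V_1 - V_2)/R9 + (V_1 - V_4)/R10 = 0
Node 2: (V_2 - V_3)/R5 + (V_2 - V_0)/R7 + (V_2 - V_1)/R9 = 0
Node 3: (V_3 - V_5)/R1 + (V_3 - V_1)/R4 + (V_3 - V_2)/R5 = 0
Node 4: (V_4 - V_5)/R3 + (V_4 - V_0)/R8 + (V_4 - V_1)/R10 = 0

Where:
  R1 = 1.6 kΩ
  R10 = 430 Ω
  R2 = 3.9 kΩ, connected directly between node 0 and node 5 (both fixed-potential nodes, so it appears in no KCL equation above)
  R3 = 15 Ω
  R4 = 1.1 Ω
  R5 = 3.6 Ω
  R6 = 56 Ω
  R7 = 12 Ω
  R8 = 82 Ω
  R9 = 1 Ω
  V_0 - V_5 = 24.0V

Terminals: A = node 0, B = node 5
Nodal analysis, taking node 5 as the 0 V reference.
Source V1 fixes V_0 = 24 V.
KCL at each unknown node (sum of currents leaving = 0; resistances in Ω):
  Node 1: (V_1 - V_3)/1.1 + (V_1 - 24)/56 + (V_1 - V_2)/1 + (V_1 - V_4)/430 = 0
  Node 2: (V_2 - V_3)/3.6 + (V_2 - 24)/12 + (V_2 - V_1)/1 = 0
  Node 3: (V_3 - 0)/1600 + (V_3 - V_1)/1.1 + (V_3 - V_2)/3.6 = 0
  Node 4: (V_4 - 0)/15 + (V_4 - 24)/82 + (V_4 - V_1)/430 = 0
Collecting terms (coefficients in siemens):
  1.929·V_1 - 1·V_2 - 0.9091·V_3 - 0.002326·V_4 = 0.4286
  1.361·V_2 - 1·V_1 - 0.2778·V_3 = 2
  1.187·V_3 - 0.9091·V_1 - 0.2778·V_2 = 0
  0.08119·V_4 - 0.002326·V_1 = 0.2927
Solving these 4 simultaneous equations (Gaussian elimination) gives:
  V_1 = 23.39 V, V_2 = 23.42 V, V_3 = 23.38 V, V_4 = 4.275 V
Power in each resistor, P = (ΔV)²/R:
  P_R1 = (23.38 - 0)²/1600 = 0.3417 W
  P_R2 = (24 - 0)²/3900 = 0.1477 W
  P_R3 = (4.275 - 0)²/15 = 1.218 W
  P_R4 = (23.39 - 23.38)²/1.1 = 0.00001239 W
  P_R5 = (23.42 - 23.38)²/3.6 = 0.0004563 W
  P_R6 = (24 - 23.39)²/56 = 0.006731 W
  P_R7 = (24 - 23.42)²/12 = 0.02776 W
  P_R8 = (24 - 4.275)²/82 = 4.745 W
  P_R9 = (23.39 - 23.42)²/1 = 0.001357 W
  P_R10 = (23.39 - 4.275)²/430 = 0.8494 W
P_total = P_R1 + P_R2 + P_R3 + P_R4 + P_R5 + P_R6 + P_R7 + P_R8 + P_R9 + P_R10 = 7.338 W

Final answer: 7.338 W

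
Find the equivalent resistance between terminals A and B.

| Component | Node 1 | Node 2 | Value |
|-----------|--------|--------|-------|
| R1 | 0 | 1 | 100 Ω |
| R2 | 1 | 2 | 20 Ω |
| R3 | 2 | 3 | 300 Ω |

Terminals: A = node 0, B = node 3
Reduce the network between node 0 (A) and node 3 (B) by series/parallel combination:
  Rs1 = R1 + R2 (series, joined only at node 1) = 100 + 20 = 120 Ω
  Rs2 = R3 + Rs1 (series, joined only at node 2) = 300 + 120 = 420 Ω
R_eq = 420 Ω

Final answer: 420 Ω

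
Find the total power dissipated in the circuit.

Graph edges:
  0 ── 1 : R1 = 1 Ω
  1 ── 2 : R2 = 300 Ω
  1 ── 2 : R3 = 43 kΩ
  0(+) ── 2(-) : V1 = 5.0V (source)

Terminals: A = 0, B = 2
Nodal analysis, taking node 2 as the 0 V reference.
Source V1 fixes V_0 = 5 V.
KCL at each unknown node (sum of currents leaving = 0; resistances in Ω):
  Node 1: (V_1 - 5)/1 + (V_1 - 0)/300 + (V_1 - 0)/43000 = 0
Collecting terms: 1.003 × V_1 = 5  =>  V_1 = 4.983 V
Power in each resistor, P = (ΔV)²/R:
  P_R1 = (5 - 4.983)²/1 = 0.0002798 W
  P_R2 = (4.983 - 0)²/300 = 0.08278 W
  P_R3 = (4.983 - 0)²/43000 = 0.0005775 W
P_total = P_R1 + P_R2 + P_R3 = 0.08363 W

Final answer: 0.08363 W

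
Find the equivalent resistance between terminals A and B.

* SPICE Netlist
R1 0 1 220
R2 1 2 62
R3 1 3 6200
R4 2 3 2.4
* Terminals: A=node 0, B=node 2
Reduce the network between node 0 (A) and node 2 (B) by series/parallel combination:
  Rs1 = R3 + R4 (series, joined only at node 3) = 6200 + 2.4 = 6202 Ω
  Rp1 = R2 ‖ Rs1 (parallel, both between nodes 1 and 2) = 1/(1/62 + 1/6202) = 61.39 Ω
  Rs2 = R1 + Rp1 (series, joined only at node 1) = 220 + 61.39 = 281.4 Ω
R_eq = 281.4 Ω

Final answer: 281.4 Ω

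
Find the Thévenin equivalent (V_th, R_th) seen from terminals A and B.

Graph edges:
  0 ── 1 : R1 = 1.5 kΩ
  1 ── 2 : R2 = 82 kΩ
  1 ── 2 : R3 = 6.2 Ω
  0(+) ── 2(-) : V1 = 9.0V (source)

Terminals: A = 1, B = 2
Step 1 — V_th is the open-circuit voltage V_A - V_B (nothing connected across the terminals).
Nodal analysis, taking node 2 as the 0 V reference.
Source V1 fixes V_0 = 9 V.
KCL at each unknown node (sum of currents leaving = 0; resistances in Ω):
  Node 1: (V_1 - 9)/1500 + (V_1 - 0)/82000 + (V_1 - 0)/6.2 = 0
Collecting terms: 0.162 × V_1 = 0.006  =>  V_1 = 0.03704 V
V_th = V_1 - V_2 = 0.03704 - 0 = 0.03704 V
Step 2 — R_th: zero the source — replace V1 by a short circuit (node 2 merges into node 0) — and find the resistance seen between A (node 1) and B (node 0).
Reduce the network between node 1 (A) and node 0 (B) by series/parallel combination:
  Rp1 = R1 ‖ R2 ‖ R3 (parallel, all between nodes 0 and 1) = 1/(1/1500 + 1/82000 + 1/6.2) = 6.174 Ω
R_th = 6.174 Ω

Final answer: V_th = 0.03704 V, R_th = 6.174 Ω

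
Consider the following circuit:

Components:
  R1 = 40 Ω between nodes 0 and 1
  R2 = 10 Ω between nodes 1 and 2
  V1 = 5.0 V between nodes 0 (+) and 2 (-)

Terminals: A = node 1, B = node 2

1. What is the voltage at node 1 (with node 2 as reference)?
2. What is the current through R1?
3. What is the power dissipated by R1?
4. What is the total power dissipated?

Nodal analysis, taking node 2 as the 0 V reference.
Source V1 fixes V_0 = 5 V.
KCL at each unknown node (sum of currents leaving = 0; resistances in Ω):
  Node 1: (V_1 - 5)/40 + (V_1 - 0)/10 = 0
Collecting terms: 0.125 × V_1 = 0.125  =>  V_1 = 1 V
Part 1:
  Read off the nodal solution: V_1 = 1 V
Part 2:
  I_R1 = (V_0 - V_1)/R1 = (5 - 1)/40 = 0.1 A
  Magnitude: I_R1 = 0.1 A
Part 3:
  I_R1 = (V_0 - V_1)/R1 = (5 - 1)/40 = 0.1 A
  P_R1 = I_R1² × R1 = (0.1)² × 40 = 0.4 W
Part 4:
  Power in each resistor, P = (ΔV)²/R:
    P_R1 = (5 - 1)²/40 = 0.4 W
    P_R2 = (1 - 0)²/10 = 0.1 W
  P_total = P_R1 + P_R2 = 0.5 W

Final answers:
1. V_1 = 1 V
2. I_R1 = 0.1 A
3. P_R1 = 0.4 W
4. P_total = 0.5 W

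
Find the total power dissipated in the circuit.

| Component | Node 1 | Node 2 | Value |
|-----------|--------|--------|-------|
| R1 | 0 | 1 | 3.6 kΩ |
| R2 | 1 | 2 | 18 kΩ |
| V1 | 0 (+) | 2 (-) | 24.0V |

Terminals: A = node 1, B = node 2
Nodal analysis, taking node 2 as the 0 V reference.
Source V1 fixes V_0 = 24 V.
KCL at each unknown node (sum of currents leaving = 0; resistances in Ω):
  Node 1: (V_1 - 24)/3600 + (V_1 - 0)/18000 = 0
Collecting terms: 0.0003333 × V_1 = 0.006667  =>  V_1 = 20 V
Power in each resistor, P = (ΔV)²/R:
  P_R1 = (24 - 20)²/3600 = 0.004444 W
  P_R2 = (20 - 0)²/18000 = 0.02222 W
P_total = P_R1 + P_R2 = 0.02667 W

Final answer: 0.02667 W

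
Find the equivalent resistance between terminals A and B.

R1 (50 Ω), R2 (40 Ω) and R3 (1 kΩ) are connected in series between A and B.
Reduce the network between node 0 (A) and node 3 (B) by series/parallel combination:
  Rs1 = R1 + R2 (series, joined only at node 1) = 50 + 40 = 90 Ω
  Rs2 = R3 + Rs1 (series, joined only at node 2) = 1000 + 90 = 1090 Ω
R_eq = 1.09 kΩ

Final answer: 1.09 kΩ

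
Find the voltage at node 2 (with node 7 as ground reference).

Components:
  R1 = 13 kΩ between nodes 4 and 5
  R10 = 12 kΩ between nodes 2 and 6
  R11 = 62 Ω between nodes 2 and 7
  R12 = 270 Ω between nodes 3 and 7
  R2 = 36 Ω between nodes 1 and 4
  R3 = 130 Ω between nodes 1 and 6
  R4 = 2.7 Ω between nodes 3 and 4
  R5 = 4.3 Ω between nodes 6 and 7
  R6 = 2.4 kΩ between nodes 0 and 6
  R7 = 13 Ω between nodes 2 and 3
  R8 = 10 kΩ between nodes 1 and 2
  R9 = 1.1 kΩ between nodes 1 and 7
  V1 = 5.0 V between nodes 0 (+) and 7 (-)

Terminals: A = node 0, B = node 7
Nodal analysis, taking node 7 as the 0 V reference.
Source V1 fixes V_0 = 5 V.
KCL at each unknown node (sum of currents leaving = 0; resistances in Ω):
  Node 1: (V_1 - V_4)/36 + (V_1 - V_6)/130 + (V_1 - V_2)/10000 + (V_1 - 0)/1100 = 0
  Node 2: (V_2 - V_3)/13 + (V_2 - V_1)/10000 + (V_2 - V_6)/12000 + (V_2 - 0)/62 = 0
  Node 3: (V_3 - V_4)/2.7 + (V_3 - V_2)/13 + (V_3 - 0)/270 = 0
  Node 4: (V_4 - V_5)/13000 + (V_4 - V_1)/36 + (V_4 - V_3)/2.7 = 0
  Node 5: (V_5 - V_4)/13000 = 0
  Node 6: (V_6 - V_1)/130 + (V_6 - 0)/4.3 + (V_6 - 5)/2400 + (V_6 - V_2)/12000 = 0
Collecting terms (coefficients in siemens):
  0.03648·V_1 - 0.0001·V_2 - 0.02778·V_4 - 0.007692·V_6 = 0
  0.09324·V_2 - 0.0001·V_1 - 0.07692·V_3 - 0.00008333·V_6 = 0
  0.451·V_3 - 0.07692·V_2 - 0.3704·V_4 = 0
  0.3982·V_4 - 0.02778·V_1 - 0.3704·V_3 - 0.00007692·V_5 = 0
  0.00007692·V_5 - 0.00007692·V_4 = 0
  0.2408·V_6 - 0.007692·V_1 - 0.00008333·V_2 = 0.002083
Solving these 6 simultaneous equations (Gaussian elimination) gives:
  V_1 = 0.003585 V, V_2 = 0.001806 V, V_3 = 0.002175 V, V_4 = 0.002274 V
  V_5 = 0.002274 V, V_6 = 0.008769 V
The requested potential is V_2 = 0.001806 V.

Final answer: V_2 = 0.001806 V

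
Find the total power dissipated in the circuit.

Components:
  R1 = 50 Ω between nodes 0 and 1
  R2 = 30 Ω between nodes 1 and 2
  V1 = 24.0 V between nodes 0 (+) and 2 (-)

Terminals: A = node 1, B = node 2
Nodal analysis, taking node 2 as the 0 V reference.
Source V1 fixes V_0 = 24 V.
KCL at each unknown node (sum of currents leaving = 0; resistances in Ω):
  Node 1: (V_1 - 24)/50 + (V_1 - 0)/30 = 0
Collecting terms: 0.05333 × V_1 = 0.48  =>  V_1 = 9 V
Power in each resistor, P = (ΔV)²/R:
  P_R1 = (24 - 9)²/50 = 4.5 W
  P_R2 = (9 - 0)²/30 = 2.7 W
P_total = P_R1 + P_R2 = 7.2 W

Final answer: 7.2 W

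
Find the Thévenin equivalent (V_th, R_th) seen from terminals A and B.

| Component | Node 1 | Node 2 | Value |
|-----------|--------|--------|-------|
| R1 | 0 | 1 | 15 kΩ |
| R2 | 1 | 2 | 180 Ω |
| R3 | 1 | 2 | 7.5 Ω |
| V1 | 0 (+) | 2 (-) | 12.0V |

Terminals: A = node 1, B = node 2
Step 1 — V_th is the open-circuit voltage V_A - V_B (nothing connected across the terminals).
Nodal analysis, taking node 2 as the 0 V reference.
Source V1 fixes V_0 = 12 V.
KCL at each unknown node (sum of currents leaving = 0; resistances in Ω):
  Node 1: (V_1 - 12)/15000 + (V_1 - 0)/180 + (V_1 - 0)/7.5 = 0
Collecting terms: 0.139 × V_1 = 0.0008  =>  V_1 = 0.005757 V
V_th = V_1 - V_2 = 0.005757 - 0 = 0.005757 V
Step 2 — R_th: zero the source — replace V1 by a short circuit (node 2 merges into node 0) — and find the resistance seen between A (node 1) and B (node 0).
Reduce the network between node 1 (A) and node 0 (B) by series/parallel combination:
  Rp1 = R1 ‖ R2 ‖ R3 (parallel, all between nodes 0 and 1) = 1/(1/15000 + 1/180 + 1/7.5) = 7.197 Ω
R_th = 7.197 Ω

Final answer: V_th = 0.005757 V, R_th = 7.197 Ω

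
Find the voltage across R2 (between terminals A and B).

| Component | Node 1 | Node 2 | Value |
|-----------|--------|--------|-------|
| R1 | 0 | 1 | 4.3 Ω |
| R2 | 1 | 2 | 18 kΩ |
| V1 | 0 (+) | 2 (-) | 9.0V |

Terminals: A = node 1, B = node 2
R1 and R2 are in series across V1 (node 0 → node 1 → node 2), and the output A–B is taken across R2, so this is a voltage divider.
Series current: I = V1/(R1 + R2) = 9/(4.3 + 18000) = 9/18000 = 0.0004999 A
V_R2 = I × R2 = V1 × R2/(R1 + R2) = 9 × 18000/18000 = 8.998 V

Final answer: 8.998 V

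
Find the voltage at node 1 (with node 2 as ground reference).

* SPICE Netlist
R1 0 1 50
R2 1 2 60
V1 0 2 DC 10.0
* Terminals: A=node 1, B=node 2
Nodal analysis, taking node 2 as the 0 V reference.
Source V1 fixes V_0 = 10 V.
KCL at each unknown node (sum of currents leaving = 0; resistances in Ω):
  Node 1: (V_1 - 10)/50 + (V_1 - 0)/60 = 0
Collecting terms: 0.03667 × V_1 = 0.2  =>  V_1 = 5.455 V
The requested potential is V_1 = 5.455 V.

Final answer: V_1 = 5.455 V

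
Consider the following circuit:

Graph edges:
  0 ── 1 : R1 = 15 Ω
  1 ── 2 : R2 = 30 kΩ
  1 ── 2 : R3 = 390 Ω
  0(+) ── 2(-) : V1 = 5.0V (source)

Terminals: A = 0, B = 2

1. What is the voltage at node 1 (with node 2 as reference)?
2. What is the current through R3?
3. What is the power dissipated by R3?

Nodal analysis, taking node 2 as the 0 V reference.
Source V1 fixes V_0 = 5 V.
KCL at each unknown node (sum of currents leaving = 0; resistances in Ω):
  Node 1: (V_1 - 5)/15 + (V_1 - 0)/30000 + (V_1 - 0)/390 = 0
Collecting terms: 0.06926 × V_1 = 0.3333  =>  V_1 = 4.812 V
Part 1:
  Read off the nodal solution: V_1 = 4.812 V
Part 2:
  I_R3 = (V_1 - V_2)/R3 = (4.812 - 0)/390 = 0.01234 A
  Magnitude: I_R3 = 0.01234 A
Part 3:
  I_R3 = (V_1 - V_2)/R3 = (4.812 - 0)/390 = 0.01234 A
  P_R3 = I_R3² × R3 = (0.01234)² × 390 = 0.05938 W

Final answers:
1. V_1 = 4.812 V
2. I_R3 = 0.01234 A
3. P_R3 = 0.05938 W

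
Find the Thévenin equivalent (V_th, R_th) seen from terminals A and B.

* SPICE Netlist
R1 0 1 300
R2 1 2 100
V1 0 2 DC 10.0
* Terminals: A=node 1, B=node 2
Step 1 — V_th is the open-circuit voltage V_A - V_B (nothing connected across the terminals).
Nodal analysis, taking node 2 as the 0 V reference.
Source V1 fixes V_0 = 10 V.
KCL at each unknown node (sum of currents leaving = 0; resistances in Ω):
  Node 1: (V_1 - 10)/300 + (V_1 - 0)/100 = 0
Collecting terms: 0.01333 × V_1 = 0.03333  =>  V_1 = 2.5 V
V_th = V_1 - V_2 = 2.5 - 0 = 2.5 V
Step 2 — R_th: zero the source — replace V1 by a short circuit (node 2 merges into node 0) — and find the resistance seen between A (node 1) and B (node 0).
Reduce the network between node 1 (A) and node 0 (B) by series/parallel combination:
  Rp1 = R1 ‖ R2 (parallel, both between nodes 0 and 1) = 1/(1/300 + 1/100) = 75 Ω
R_th = 75 Ω

Final answer: V_th = 2.5 V, R_th = 75 Ω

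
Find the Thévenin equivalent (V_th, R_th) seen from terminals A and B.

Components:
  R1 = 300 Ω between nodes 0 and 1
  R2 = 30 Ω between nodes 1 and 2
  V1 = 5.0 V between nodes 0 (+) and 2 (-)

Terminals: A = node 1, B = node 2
Step 1 — V_th is the open-circuit voltage V_A - V_B (nothing connected across the terminals).
Nodal analysis, taking node 2 as the 0 V reference.
Source V1 fixes V_0 = 5 V.
KCL at each unknown node (sum of currents leaving = 0; resistances in Ω):
  Node 1: (V_1 - 5)/300 + (V_1 - 0)/30 = 0
Collecting terms: 0.03667 × V_1 = 0.01667  =>  V_1 = 0.4545 V
V_th = V_1 - V_2 = 0.4545 - 0 = 0.4545 V
Step 2 — R_th: zero the source — replace V1 by a short circuit (node 2 merges into node 0) — and find the resistance seen between A (node 1) and B (node 0).
Reduce the network between node 1 (A) and node 0 (B) by series/parallel combination:
  Rp1 = R1 ‖ R2 (parallel, both between nodes 0 and 1) = 1/(1/300 + 1/30) = 27.27 Ω
R_th = 27.27 Ω

Final answer: V_th = 0.4545 V, R_th = 27.27 Ω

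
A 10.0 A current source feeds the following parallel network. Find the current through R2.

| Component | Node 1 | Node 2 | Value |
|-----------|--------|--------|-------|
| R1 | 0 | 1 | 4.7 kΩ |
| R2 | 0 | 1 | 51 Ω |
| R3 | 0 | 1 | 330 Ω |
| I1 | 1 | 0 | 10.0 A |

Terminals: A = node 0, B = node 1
All resistors sit directly between nodes 0 and 1, so they are in parallel and share one voltage V; the full source current 10 A splits among them.
1/R_par = 1/4700 + 1/51 + 1/330 = 0.02285 S  =>  R_par = 43.76 Ω
V = I × R_par = 10 × 43.76 = 437.6 V
I_R2 = V/R2 = 437.6/51 = 8.581 A

Final answer: 8.581 A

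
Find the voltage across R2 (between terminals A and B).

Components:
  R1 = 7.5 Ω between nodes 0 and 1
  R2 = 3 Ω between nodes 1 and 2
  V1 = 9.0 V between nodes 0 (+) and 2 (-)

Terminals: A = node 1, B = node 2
R1 and R2 are in series across V1 (node 0 → node 1 → node 2), and the output A–B is taken across R2, so this is a voltage divider.
Series current: I = V1/(R1 + R2) = 9/(7.5 + 3) = 9/10.5 = 0.8571 A
V_R2 = I × R2 = V1 × R2/(R1 + R2) = 9 × 3/10.5 = 2.571 V

Final answer: 2.571 V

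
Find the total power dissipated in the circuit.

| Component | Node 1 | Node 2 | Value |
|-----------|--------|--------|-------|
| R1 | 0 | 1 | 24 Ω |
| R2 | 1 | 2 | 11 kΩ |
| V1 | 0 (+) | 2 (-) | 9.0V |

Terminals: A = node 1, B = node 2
Nodal analysis, taking node 2 as the 0 V reference.
Source V1 fixes V_0 = 9 V.
KCL at each unknown node (sum of currents leaving = 0; resistances in Ω):
  Node 1: (V_1 - 9)/24 + (V_1 - 0)/11000 = 0
Collecting terms: 0.04176 × V_1 = 0.375  =>  V_1 = 8.98 V
Power in each resistor, P = (ΔV)²/R:
  P_R1 = (9 - 8.98)²/24 = 0.000016 W
  P_R2 = (8.98 - 0)²/11000 = 0.007332 W
P_total = P_R1 + P_R2 = 0.007348 W

Final answer: 0.007348 W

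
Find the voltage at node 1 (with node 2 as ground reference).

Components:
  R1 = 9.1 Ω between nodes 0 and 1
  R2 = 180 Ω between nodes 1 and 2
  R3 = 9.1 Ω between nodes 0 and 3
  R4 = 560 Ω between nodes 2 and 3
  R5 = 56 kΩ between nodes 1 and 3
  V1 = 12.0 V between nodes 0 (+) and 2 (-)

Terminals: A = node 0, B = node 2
Nodal analysis, taking node 2 as the 0 V reference.
Source V1 fixes V_0 = 12 V.
KCL at each unknown node (sum of currents leaving = 0; resistances in Ω):
  Node 1: (V_1 - 12)/9.1 + (V_1 - 0)/180 + (V_1 - V_3)/56000 = 0
  Node 3: (V_3 - 12)/9.1 + (V_3 - 0)/560 + (V_3 - V_1)/56000 = 0
Collecting terms (coefficients in siemens):
  0.1155·V_1 - 0.00001786·V_3 = 1.319
  0.1117·V_3 - 0.00001786·V_1 = 1.319
Determinant D = (0.1155)(0.1117) - (-0.00001786)(-0.00001786) = 0.0129
V_1 = [(1.319)(0.1117) - (-0.00001786)(1.319)]/D = 11.42 V
V_3 = [(0.1155)(1.319) - (1.319)(-0.00001786)]/D = 11.81 V
The requested potential is V_1 = 11.42 V.

Final answer: V_1 = 11.42 V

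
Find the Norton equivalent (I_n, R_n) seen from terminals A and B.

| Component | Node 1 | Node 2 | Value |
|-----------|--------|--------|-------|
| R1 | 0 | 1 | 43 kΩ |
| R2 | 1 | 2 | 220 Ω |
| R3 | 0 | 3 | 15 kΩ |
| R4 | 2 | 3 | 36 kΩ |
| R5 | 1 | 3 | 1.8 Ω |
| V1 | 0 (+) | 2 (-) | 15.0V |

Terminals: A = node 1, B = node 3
Find the Thévenin equivalent first; then I_n = V_th/R_th and R_n = R_th.
Step 1 — V_th is the open-circuit voltage V_A - V_B (nothing connected across the terminals).
Nodal analysis, taking node 2 as the 0 V reference.
Source V1 fixes V_0 = 15 V.
KCL at each unknown node (sum of currents leaving = 0; resistances in Ω):
  Node 1: (V_1 - 15)/43000 + (V_1 - 0)/220 + (V_1 - V_3)/1.8 = 0
  Node 3: (V_3 - 15)/15000 + (V_3 - 0)/36000 + (V_3 - V_1)/1.8 = 0
Collecting terms (coefficients in siemens):
  0.5601·V_1 - 0.5556·V_3 = 0.0003488
  0.5556·V_3 - 0.5556·V_1 = 0.001
Determinant D = (0.5601)(0.5556) - (-0.5556)(-0.5556) = 0.002591
V_1 = [(0.0003488)(0.5556) - (-0.5556)(0.001)]/D = 0.2892 V
V_3 = [(0.5601)(0.001) - (0.0003488)(-0.5556)]/D = 0.291 V
V_th = V_1 - V_3 = 0.2892 - 0.291 = -0.001751 V
Step 2 — R_th: zero the source — replace V1 by a short circuit (node 2 merges into node 0) — and find the resistance seen between A (node 1) and B (node 3).
Reduce the network between node 1 (A) and node 3 (B) by series/parallel combination:
  Rp1 = R1 ‖ R2 (parallel, both between nodes 0 and 1) = 1/(1/43000 + 1/220) = 218.9 Ω
  Rp2 = R3 ‖ R4 (parallel, both between nodes 0 and 3) = 1/(1/15000 + 1/36000) = 10590 Ω
  Rs1 = Rp1 + Rp2 (series, joined only at node 0) = 218.9 + 10590 = 10810 Ω
  Rp3 = R5 ‖ Rs1 (parallel, both between nodes 1 and 3) = 1/(1/1.8 + 1/10810) = 1.8 Ω
R_th = 1.8 Ω
I_n = V_th/R_th = -0.001751/1.8 = -0.0009727 A, and R_n = R_th = 1.8 Ω

Final answer: I_n = -0.0009727 A, R_n = 1.8 Ω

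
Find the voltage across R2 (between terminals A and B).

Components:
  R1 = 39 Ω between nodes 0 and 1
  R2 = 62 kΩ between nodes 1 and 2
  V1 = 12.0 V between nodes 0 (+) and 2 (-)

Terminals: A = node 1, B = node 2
R1 and R2 are in series across V1 (node 0 → node 1 → node 2), and the output A–B is taken across R2, so this is a voltage divider.
Series current: I = V1/(R1 + R2) = 12/(39 + 62000) = 12/62040 = 0.0001934 A
V_R2 = I × R2 = V1 × R2/(R1 + R2) = 12 × 62000/62040 = 11.99 V

Final answer: 11.99 V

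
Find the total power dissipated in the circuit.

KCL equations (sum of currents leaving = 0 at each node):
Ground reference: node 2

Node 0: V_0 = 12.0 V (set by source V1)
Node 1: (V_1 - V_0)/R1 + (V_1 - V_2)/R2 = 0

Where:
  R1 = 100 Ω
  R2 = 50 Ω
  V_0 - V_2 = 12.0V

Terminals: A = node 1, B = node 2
Nodal analysis, taking node 2 as the 0 V reference.
Source V1 fixes V_0 = 12 V.
KCL at each unknown node (sum of currents leaving = 0; resistances in Ω):
  Node 1: (V_1 - 12)/100 + (V_1 - 0)/50 = 0
Collecting terms: 0.03 × V_1 = 0.12  =>  V_1 = 4 V
Power in each resistor, P = (ΔV)²/R:
  P_R1 = (12 - 4)²/100 = 0.64 W
  P_R2 = (4 - 0)²/50 = 0.32 W
P_total = P_R1 + P_R2 = 0.96 W

Final answer: 0.96 W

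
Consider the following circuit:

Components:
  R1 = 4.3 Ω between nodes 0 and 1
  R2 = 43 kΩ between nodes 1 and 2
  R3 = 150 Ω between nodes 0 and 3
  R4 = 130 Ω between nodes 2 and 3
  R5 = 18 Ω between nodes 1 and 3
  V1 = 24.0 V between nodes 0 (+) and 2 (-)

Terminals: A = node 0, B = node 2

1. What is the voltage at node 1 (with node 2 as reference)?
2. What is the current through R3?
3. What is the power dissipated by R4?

Nodal analysis, taking node 2 as the 0 V reference.
Source V1 fixes V_0 = 24 V.
KCL at each unknown node (sum of currents leaving = 0; resistances in Ω):
  Node 1: (V_1 - 24)/4.3 + (V_1 - 0)/43000 + (V_1 - V_3)/18 = 0
  Node 3: (V_3 - 24)/150 + (V_3 - 0)/130 + (V_3 - V_1)/18 = 0
Collecting terms (coefficients in siemens):
  0.2881·V_1 - 0.05556·V_3 = 5.581
  0.06991·V_3 - 0.05556·V_1 = 0.16
Determinant D = (0.2881)(0.06991) - (-0.05556)(-0.05556) = 0.01706
V_1 = [(5.581)(0.06991) - (-0.05556)(0.16)]/D = 23.4 V
V_3 = [(0.2881)(0.16) - (5.581)(-0.05556)]/D = 20.88 V
Part 1:
  Read off the nodal solution: V_1 = 23.4 V
Part 2:
  I_R3 = (V_0 - V_3)/R3 = (24 - 20.88)/150 = 0.0208 A
  Magnitude: I_R3 = 0.0208 A
Part 3:
  I_R4 = (V_2 - V_3)/R4 = (0 - 20.88)/130 = -0.1606 A
  P_R4 = I_R4² × R4 = (-0.1606)² × 130 = 3.354 W

Final answers:
1. V_1 = 23.4 V
2. I_R3 = 0.0208 A
3. P_R4 = 3.354 W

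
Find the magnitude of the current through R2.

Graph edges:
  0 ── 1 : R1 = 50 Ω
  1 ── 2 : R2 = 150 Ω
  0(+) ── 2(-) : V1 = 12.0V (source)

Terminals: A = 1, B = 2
Nodal analysis, taking node 2 as the 0 V reference.
Source V1 fixes V_0 = 12 V.
KCL at each unknown node (sum of currents leaving = 0; resistances in Ω):
  Node 1: (V_1 - 12)/50 + (V_1 - 0)/150 = 0
Collecting terms: 0.02667 × V_1 = 0.24  =>  V_1 = 9 V
I_R2 = (V_1 - V_2)/R2 = (9 - 0)/150 = 0.06 A
|I_R2| = 0.06 A

Final answer: |I_R2| = 0.06 A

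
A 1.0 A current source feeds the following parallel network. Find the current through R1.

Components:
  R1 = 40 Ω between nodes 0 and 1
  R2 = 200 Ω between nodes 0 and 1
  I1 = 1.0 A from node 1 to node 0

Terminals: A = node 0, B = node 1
All resistors sit directly between nodes 0 and 1, so they are in parallel and share one voltage V; the full source current 1 A splits among them.
1/R_par = 1/40 + 1/200 = 0.03 S  =>  R_par = 33.33 Ω
V = I × R_par = 1 × 33.33 = 33.33 V
I_R1 = V/R1 = 33.33/40 = 0.8333 A

Final answer: 0.8333 A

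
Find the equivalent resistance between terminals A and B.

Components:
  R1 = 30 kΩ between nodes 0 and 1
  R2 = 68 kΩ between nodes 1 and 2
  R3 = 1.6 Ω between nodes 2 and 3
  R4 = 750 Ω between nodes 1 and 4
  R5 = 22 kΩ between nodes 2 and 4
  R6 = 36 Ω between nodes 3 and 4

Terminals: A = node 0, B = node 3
The network is not a plain series/parallel combination. Inject a 1 A test current into terminal A (node 0) and return it from terminal B (node 3); then R_eq = V_A / (1 A).
Nodal analysis, taking node 3 as the 0 V reference.
Current source I_test pushes 1 A into node 0 and draws it out of node 3.
KCL at each unknown node (sum of currents leaving = 0; resistances in Ω):
  Node 0: (V_0 - V_1)/30000 - 1 = 0
  Node 1: (V_1 - V_0)/30000 + (V_1 - V_2)/68000 + (V_1 - V_4)/750 = 0
  Node 2: (V_2 - V_1)/68000 + (V_2 - 0)/1.6 + (V_2 - V_4)/22000 = 0
  Node 4: (V_4 - V_1)/750 + (V_4 - V_2)/22000 + (V_4 - 0)/36 = 0
Collecting terms (coefficients in siemens):
  0.00003333·V_0 - 0.00003333·V_1 = 1
  0.001381·V_1 - 0.00003333·V_0 - 0.00001471·V_2 - 0.001333·V_4 = 0
  0.6251·V_2 - 0.00001471·V_1 - 0.00004545·V_4 = 0
  0.02916·V_4 - 0.001333·V_1 - 0.00004545·V_2 = 0
Solving these 4 simultaneous equations (Gaussian elimination) gives:
  V_0 = 30780 V, V_1 = 777 V, V_2 = 0.02086 V, V_4 = 35.53 V
R_eq = V_0 / 1 A = 30780 Ω = 30.78 kΩ

Final answer: 30.78 kΩ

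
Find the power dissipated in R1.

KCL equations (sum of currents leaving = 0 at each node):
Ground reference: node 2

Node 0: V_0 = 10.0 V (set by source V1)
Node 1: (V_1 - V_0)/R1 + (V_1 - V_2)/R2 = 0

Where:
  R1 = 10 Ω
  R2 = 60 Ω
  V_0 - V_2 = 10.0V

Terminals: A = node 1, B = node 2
Nodal analysis, taking node 2 as the 0 V reference.
Source V1 fixes V_0 = 10 V.
KCL at each unknown node (sum of currents leaving = 0; resistances in Ω):
  Node 1: (V_1 - 10)/10 + (V_1 - 0)/60 = 0
Collecting terms: 0.1167 × V_1 = 1  =>  V_1 = 8.571 V
I_R1 = (V_0 - V_1)/R1 = (10 - 8.571)/10 = 0.1429 A
P_R1 = I_R1² × R1 = (0.1429)² × 10 = 0.2041 W

Final answer: 0.2041 W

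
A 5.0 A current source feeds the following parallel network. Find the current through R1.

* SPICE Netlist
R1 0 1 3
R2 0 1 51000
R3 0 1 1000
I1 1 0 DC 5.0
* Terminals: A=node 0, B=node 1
All resistors sit directly between nodes 0 and 1, so they are in parallel and share one voltage V; the full source current 5 A splits among them.
1/R_par = 1/3 + 1/51000 + 1/1000 = 0.3344 S  =>  R_par = 2.991 Ω
V = I × R_par = 5 × 2.991 = 14.95 V
I_R1 = V/R1 = 14.95/3 = 4.985 A

Final answer: 4.985 A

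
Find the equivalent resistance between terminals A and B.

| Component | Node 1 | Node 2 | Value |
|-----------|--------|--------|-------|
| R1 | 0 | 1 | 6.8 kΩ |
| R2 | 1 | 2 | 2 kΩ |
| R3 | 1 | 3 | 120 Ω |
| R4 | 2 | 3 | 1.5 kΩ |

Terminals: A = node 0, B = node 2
Reduce the network between node 0 (A) and node 2 (B) by series/parallel combination:
  Rs1 = R3 + R4 (series, joined only at node 3) = 120 + 1500 = 1620 Ω
  Rp1 = R2 ‖ Rs1 (parallel, both between nodes 1 and 2) = 1/(1/2000 + 1/1620) = 895 Ω
  Rs2 = R1 + Rp1 (series, joined only at node 1) = 6800 + 895 = 7695 Ω
R_eq = 7.695 kΩ

Final answer: 7.695 kΩ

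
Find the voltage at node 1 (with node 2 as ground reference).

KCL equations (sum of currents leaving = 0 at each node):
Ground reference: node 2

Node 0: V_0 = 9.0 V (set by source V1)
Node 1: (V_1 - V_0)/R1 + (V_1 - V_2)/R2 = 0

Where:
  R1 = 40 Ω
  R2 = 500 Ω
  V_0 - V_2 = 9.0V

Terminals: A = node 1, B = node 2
Nodal analysis, taking node 2 as the 0 V reference.
Source V1 fixes V_0 = 9 V.
KCL at each unknown node (sum of currents leaving = 0; resistances in Ω):
  Node 1: (V_1 - 9)/40 + (V_1 - 0)/500 = 0
Collecting terms: 0.027 × V_1 = 0.225  =>  V_1 = 8.333 V
The requested potential is V_1 = 8.333 V.

Final answer: V_1 = 8.333 V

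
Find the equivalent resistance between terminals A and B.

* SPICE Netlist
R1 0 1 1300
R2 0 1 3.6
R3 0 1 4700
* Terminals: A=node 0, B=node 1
Reduce the network between node 0 (A) and node 1 (B) by series/parallel combination:
  Rp1 = R1 ‖ R2 ‖ R3 (parallel, all between nodes 0 and 1) = 1/(1/1300 + 1/3.6 + 1/4700) = 3.587 Ω
R_eq = 3.587 Ω

Final answer: 3.587 Ω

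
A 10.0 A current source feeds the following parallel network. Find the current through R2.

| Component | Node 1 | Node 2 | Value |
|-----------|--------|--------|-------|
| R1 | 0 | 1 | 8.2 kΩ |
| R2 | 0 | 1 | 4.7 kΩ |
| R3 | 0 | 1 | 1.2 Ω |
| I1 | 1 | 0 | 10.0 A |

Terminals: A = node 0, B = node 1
All resistors sit directly between nodes 0 and 1, so they are in parallel and share one voltage V; the full source current 10 A splits among them.
1/R_par = 1/8200 + 1/4700 + 1/1.2 = 0.8337 S  =>  R_par = 1.2 Ω
V = I × R_par = 10 × 1.2 = 12 V
I_R2 = V/R2 = 12/4700 = 0.002552 A

Final answer: 0.002552 A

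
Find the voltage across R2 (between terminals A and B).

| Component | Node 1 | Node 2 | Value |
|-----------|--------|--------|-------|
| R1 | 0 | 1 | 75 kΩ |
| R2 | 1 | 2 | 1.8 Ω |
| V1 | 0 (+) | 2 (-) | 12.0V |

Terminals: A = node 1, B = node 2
R1 and R2 are in series across V1 (node 0 → node 1 → node 2), and the output A–B is taken across R2, so this is a voltage divider.
Series current: I = V1/(R1 + R2) = 12/(75000 + 1.8) = 12/75000 = 0.00016 A
V_R2 = I × R2 = V1 × R2/(R1 + R2) = 12 × 1.8/75000 = 0.000288 V

Final answer: 0.000288 V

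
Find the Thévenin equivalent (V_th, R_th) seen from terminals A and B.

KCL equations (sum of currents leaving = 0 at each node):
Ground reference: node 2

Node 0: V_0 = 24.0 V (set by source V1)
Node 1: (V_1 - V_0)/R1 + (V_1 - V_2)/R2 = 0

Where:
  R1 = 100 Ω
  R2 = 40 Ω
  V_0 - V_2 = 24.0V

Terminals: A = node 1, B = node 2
Step 1 — V_th is the open-circuit voltage V_A - V_B (nothing connected across the terminals).
Nodal analysis, taking node 2 as the 0 V reference.
Source V1 fixes V_0 = 24 V.
KCL at each unknown node (sum of currents leaving = 0; resistances in Ω):
  Node 1: (V_1 - 24)/100 + (V_1 - 0)/40 = 0
Collecting terms: 0.035 × V_1 = 0.24  =>  V_1 = 6.857 V
V_th = V_1 - V_2 = 6.857 - 0 = 6.857 V
Step 2 — R_th: zero the source — replace V1 by a short circuit (node 2 merges into node 0) — and find the resistance seen between A (node 1) and B (node 0).
Reduce the network between node 1 (A) and node 0 (B) by series/parallel combination:
  Rp1 = R1 ‖ R2 (parallel, both between nodes 0 and 1) = 1/(1/100 + 1/40) = 28.57 Ω
R_th = 28.57 Ω

Final answer: V_th = 6.857 V, R_th = 28.57 Ω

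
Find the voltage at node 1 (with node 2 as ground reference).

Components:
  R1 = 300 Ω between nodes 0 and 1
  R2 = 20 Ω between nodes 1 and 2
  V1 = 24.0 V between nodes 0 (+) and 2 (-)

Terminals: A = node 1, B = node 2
Nodal analysis, taking node 2 as the 0 V reference.
Source V1 fixes V_0 = 24 V.
KCL at each unknown node (sum of currents leaving = 0; resistances in Ω):
  Node 1: (V_1 - 24)/300 + (V_1 - 0)/20 = 0
Collecting terms: 0.05333 × V_1 = 0.08  =>  V_1 = 1.5 V
The requested potential is V_1 = 1.5 V.

Final answer: V_1 = 1.5 V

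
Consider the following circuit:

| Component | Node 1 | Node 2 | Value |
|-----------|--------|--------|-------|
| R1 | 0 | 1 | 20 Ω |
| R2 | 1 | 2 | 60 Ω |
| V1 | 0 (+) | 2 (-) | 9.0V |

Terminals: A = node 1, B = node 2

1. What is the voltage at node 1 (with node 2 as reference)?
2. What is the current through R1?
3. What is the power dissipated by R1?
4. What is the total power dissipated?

Nodal analysis, taking node 2 as the 0 V reference.
Source V1 fixes V_0 = 9 V.
KCL at each unknown node (sum of currents leaving = 0; resistances in Ω):
  Node 1: (V_1 - 9)/20 + (V_1 - 0)/60 = 0
Collecting terms: 0.06667 × V_1 = 0.45  =>  V_1 = 6.75 V
Part 1:
  Read off the nodal solution: V_1 = 6.75 V
Part 2:
  I_R1 = (V_0 - V_1)/R1 = (9 - 6.75)/20 = 0.1125 A
  Magnitude: I_R1 = 0.1125 A
Part 3:
  I_R1 = (V_0 - V_1)/R1 = (9 - 6.75)/20 = 0.1125 A
  P_R1 = I_R1² × R1 = (0.1125)² × 20 = 0.2531 W
Part 4:
  Power in each resistor, P = (ΔV)²/R:
    P_R1 = (9 - 6.75)²/20 = 0.2531 W
    P_R2 = (6.75 - 0)²/60 = 0.7594 W
  P_total = P_R1 + P_R2 = 1.012 W

Final answers:
1. V_1 = 6.75 V
2. I_R1 = 0.1125 A
3. P_R1 = 0.2531 W
4. P_total = 1.012 W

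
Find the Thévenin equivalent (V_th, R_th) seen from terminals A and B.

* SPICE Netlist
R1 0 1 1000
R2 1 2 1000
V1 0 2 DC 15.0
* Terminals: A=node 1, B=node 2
Step 1 — V_th is the open-circuit voltage V_A - V_B (nothing connected across the terminals).
Nodal analysis, taking node 2 as the 0 V reference.
Source V1 fixes V_0 = 15 V.
KCL at each unknown node (sum of currents leaving = 0; resistances in Ω):
  Node 1: (V_1 - 15)/1000 + (V_1 - 0)/1000 = 0
Collecting terms: 0.002 × V_1 = 0.015  =>  V_1 = 7.5 V
V_th = V_1 - V_2 = 7.5 - 0 = 7.5 V
Step 2 — R_th: zero the source — replace V1 by a short circuit (node 2 merges into node 0) — and find the resistance seen between A (node 1) and B (node 0).
Reduce the network between node 1 (A) and node 0 (B) by series/parallel combination:
  Rp1 = R1 ‖ R2 (parallel, both between nodes 0 and 1) = 1/(1/1000 + 1/1000) = 500 Ω
R_th = 500 Ω

Final answer: V_th = 7.5 V, R_th = 500 Ω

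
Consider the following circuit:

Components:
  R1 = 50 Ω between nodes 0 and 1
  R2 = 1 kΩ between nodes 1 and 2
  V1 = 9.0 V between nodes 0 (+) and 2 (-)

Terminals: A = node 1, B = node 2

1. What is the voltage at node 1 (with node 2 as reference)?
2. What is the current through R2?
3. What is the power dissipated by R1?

Nodal analysis, taking node 2 as the 0 V reference.
Source V1 fixes V_0 = 9 V.
KCL at each unknown node (sum of currents leaving = 0; resistances in Ω):
  Node 1: (V_1 - 9)/50 + (V_1 - 0)/1000 = 0
Collecting terms: 0.021 × V_1 = 0.18  =>  V_1 = 8.571 V
Part 1:
  Read off the nodal solution: V_1 = 8.571 V
Part 2:
  I_R2 = (V_1 - V_2)/R2 = (8.571 - 0)/1000 = 0.008571 A
  Magnitude: I_R2 = 0.008571 A
Part 3:
  I_R1 = (V_0 - V_1)/R1 = (9 - 8.571)/50 = 0.008571 A
  P_R1 = I_R1² × R1 = (0.008571)² × 50 = 0.003673 W

Final answers:
1. V_1 = 8.571 V
2. I_R2 = 0.008571 A
3. P_R1 = 0.003673 W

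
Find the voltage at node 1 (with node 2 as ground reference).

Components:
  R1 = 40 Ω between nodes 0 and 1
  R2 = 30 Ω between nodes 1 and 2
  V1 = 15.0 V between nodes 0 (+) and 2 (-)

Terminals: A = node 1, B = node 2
Nodal analysis, taking node 2 as the 0 V reference.
Source V1 fixes V_0 = 15 V.
KCL at each unknown node (sum of currents leaving = 0; resistances in Ω):
  Node 1: (V_1 - 15)/40 + (V_1 - 0)/30 = 0
Collecting terms: 0.05833 × V_1 = 0.375  =>  V_1 = 6.429 V
The requested potential is V_1 = 6.429 V.

Final answer: V_1 = 6.429 V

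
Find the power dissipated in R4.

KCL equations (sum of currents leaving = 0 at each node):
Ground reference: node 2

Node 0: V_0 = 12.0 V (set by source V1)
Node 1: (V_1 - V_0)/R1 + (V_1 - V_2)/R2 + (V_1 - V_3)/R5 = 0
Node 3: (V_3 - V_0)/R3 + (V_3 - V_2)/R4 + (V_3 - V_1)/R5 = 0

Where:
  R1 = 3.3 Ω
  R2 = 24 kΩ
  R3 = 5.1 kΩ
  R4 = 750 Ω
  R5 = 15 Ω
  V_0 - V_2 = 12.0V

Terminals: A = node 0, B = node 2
Nodal analysis, taking node 2 as the 0 V reference.
Source V1 fixes V_0 = 12 V.
KCL at each unknown node (sum of currents leaving = 0; resistances in Ω):
  Node 1: (V_1 - 12)/3.3 + (V_1 - 0)/24000 + (V_1 - V_3)/15 = 0
  Node 3: (V_3 - 12)/5100 + (V_3 - 0)/750 + (V_3 - V_1)/15 = 0
Collecting terms (coefficients in siemens):
  0.3697·V_1 - 0.06667·V_3 = 3.636
  0.0682·V_3 - 0.06667·V_1 = 0.002353
Determinant D = (0.3697)(0.0682) - (-0.06667)(-0.06667) = 0.02077
V_1 = [(3.636)(0.0682) - (-0.06667)(0.002353)]/D = 11.95 V
V_3 = [(0.3697)(0.002353) - (3.636)(-0.06667)]/D = 11.71 V
I_R4 = (V_2 - V_3)/R4 = (0 - 11.71)/750 = -0.01562 A
P_R4 = I_R4² × R4 = (-0.01562)² × 750 = 0.1829 W

Final answer: 0.1829 W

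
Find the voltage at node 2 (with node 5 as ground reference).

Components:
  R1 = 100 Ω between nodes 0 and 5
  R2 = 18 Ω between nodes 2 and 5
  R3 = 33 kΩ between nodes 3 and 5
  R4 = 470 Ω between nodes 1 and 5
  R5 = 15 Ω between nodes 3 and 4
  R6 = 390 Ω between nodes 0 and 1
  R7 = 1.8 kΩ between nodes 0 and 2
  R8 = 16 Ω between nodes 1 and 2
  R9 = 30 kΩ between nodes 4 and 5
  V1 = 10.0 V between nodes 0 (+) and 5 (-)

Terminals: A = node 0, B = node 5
Nodal analysis, taking node 5 as the 0 V reference.
Source V1 fixes V_0 = 10 V.
KCL at each unknown node (sum of currents leaving = 0; resistances in Ω):
  Node 1: (V_1 - 0)/470 + (V_1 - 10)/390 + (V_1 - V_2)/16 = 0
  Node 2: (V_2 - 0)/18 + (V_2 - 10)/1800 + (V_2 - V_1)/16 = 0
  Node 3: (V_3 - 0)/33000 + (V_3 - V_4)/15 = 0
  Node 4: (V_4 - V_3)/15 + (V_4 - 0)/30000 = 0
Collecting terms (coefficients in siemens):
  0.06719·V_1 - 0.0625·V_2 = 0.02564
  0.1186·V_2 - 0.0625·V_1 = 0.005556
  0.0667·V_3 - 0.06667·V_4 = 0
  0.0667·V_4 - 0.06667·V_3 = 0
Solving these 4 simultaneous equations (Gaussian elimination) gives:
  V_1 = 0.8339 V, V_2 = 0.4863 V, V_3 = 0 V, V_4 = 0 V
The requested potential is V_2 = 0.4863 V.

Final answer: V_2 = 0.4863 V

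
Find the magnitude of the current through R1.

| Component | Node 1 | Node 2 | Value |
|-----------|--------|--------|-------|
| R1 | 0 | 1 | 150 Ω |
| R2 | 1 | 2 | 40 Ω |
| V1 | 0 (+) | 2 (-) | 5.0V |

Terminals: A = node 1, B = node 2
Nodal analysis, taking node 2 as the 0 V reference.
Source V1 fixes V_0 = 5 V.
KCL at each unknown node (sum of currents leaving = 0; resistances in Ω):
  Node 1: (V_1 - 5)/150 + (V_1 - 0)/40 = 0
Collecting terms: 0.03167 × V_1 = 0.03333  =>  V_1 = 1.053 V
I_R1 = (V_0 - V_1)/R1 = (5 - 1.053)/150 = 0.02632 A
|I_R1| = 0.02632 A

Final answer: |I_R1| = 0.02632 A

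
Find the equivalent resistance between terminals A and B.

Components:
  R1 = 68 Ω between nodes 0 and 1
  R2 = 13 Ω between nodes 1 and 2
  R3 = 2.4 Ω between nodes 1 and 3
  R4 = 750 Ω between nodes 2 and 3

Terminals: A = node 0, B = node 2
Reduce the network between node 0 (A) and node 2 (B) by series/parallel combination:
  Rs1 = R3 + R4 (series, joined only at node 3) = 2.4 + 750 = 752.4 Ω
  Rp1 = R2 ‖ Rs1 (parallel, both between nodes 1 and 2) = 1/(1/13 + 1/752.4) = 12.78 Ω
  Rs2 = R1 + Rp1 (series, joined only at node 1) = 68 + 12.78 = 80.78 Ω
R_eq = 80.78 Ω

Final answer: 80.78 Ω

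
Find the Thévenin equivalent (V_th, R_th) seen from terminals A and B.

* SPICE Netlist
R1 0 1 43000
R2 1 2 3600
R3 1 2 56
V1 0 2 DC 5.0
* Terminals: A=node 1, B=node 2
Step 1 — V_th is the open-circuit voltage V_A - V_B (nothing connected across the terminals).
Nodal analysis, taking node 2 as the 0 V reference.
Source V1 fixes V_0 = 5 V.
KCL at each unknown node (sum of currents leaving = 0; resistances in Ω):
  Node 1: (V_1 - 5)/43000 + (V_1 - 0)/3600 + (V_1 - 0)/56 = 0
Collecting terms: 0.01816 × V_1 = 0.0001163  =>  V_1 = 0.006404 V
V_th = V_1 - V_2 = 0.006404 - 0 = 0.006404 V
Step 2 — R_th: zero the source — replace V1 by a short circuit (node 2 merges into node 0) — and find the resistance seen between A (node 1) and B (node 0).
Reduce the network between node 1 (A) and node 0 (B) by series/parallel combination:
  Rp1 = R1 ‖ R2 ‖ R3 (parallel, all between nodes 0 and 1) = 1/(1/43000 + 1/3600 + 1/56) = 55.07 Ω
R_th = 55.07 Ω

Final answer: V_th = 0.006404 V, R_th = 55.07 Ω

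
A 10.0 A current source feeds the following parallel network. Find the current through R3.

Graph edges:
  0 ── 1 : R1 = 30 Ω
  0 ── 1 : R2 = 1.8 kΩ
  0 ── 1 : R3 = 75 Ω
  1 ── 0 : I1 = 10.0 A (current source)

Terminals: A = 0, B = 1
All resistors sit directly between nodes 0 and 1, so they are in parallel and share one voltage V; the full source current 10 A splits among them.
1/R_par = 1/30 + 1/1800 + 1/75 = 0.04722 S  =>  R_par = 21.18 Ω
V = I × R_par = 10 × 21.18 = 211.8 V
I_R3 = V/R3 = 211.8/75 = 2.824 A

Final answer: 2.824 A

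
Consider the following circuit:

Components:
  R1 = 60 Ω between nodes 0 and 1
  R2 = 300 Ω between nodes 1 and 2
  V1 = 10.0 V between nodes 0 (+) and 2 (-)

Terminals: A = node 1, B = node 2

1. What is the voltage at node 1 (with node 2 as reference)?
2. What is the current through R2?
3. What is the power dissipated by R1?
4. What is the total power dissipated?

Nodal analysis, taking node 2 as the 0 V reference.
Source V1 fixes V_0 = 10 V.
KCL at each unknown node (sum of currents leaving = 0; resistances in Ω):
  Node 1: (V_1 - 10)/60 + (V_1 - 0)/300 = 0
Collecting terms: 0.02 × V_1 = 0.1667  =>  V_1 = 8.333 V
Part 1:
  Read off the nodal solution: V_1 = 8.333 V
Part 2:
  I_R2 = (V_1 - V_2)/R2 = (8.333 - 0)/300 = 0.02778 A
  Magnitude: I_R2 = 0.02778 A
Part 3:
  I_R1 = (V_0 - V_1)/R1 = (10 - 8.333)/60 = 0.02778 A
  P_R1 = I_R1² × R1 = (0.02778)² × 60 = 0.0463 W
Part 4:
  Power in each resistor, P = (ΔV)²/R:
    P_R1 = (10 - 8.333)²/60 = 0.0463 W
    P_R2 = (8.333 - 0)²/300 = 0.2315 W
  P_total = P_R1 + P_R2 = 0.2778 W

Final answers:
1. V_1 = 8.333 V
2. I_R2 = 0.02778 A
3. P_R1 = 0.0463 W
4. P_total = 0.2778 W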